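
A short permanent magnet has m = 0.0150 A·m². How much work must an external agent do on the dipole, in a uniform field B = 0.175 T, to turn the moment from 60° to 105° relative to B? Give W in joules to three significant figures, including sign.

W_ext = ΔU = −mB cosθ₂ + mB cosθ₁ = mB(cosθ₁ − cosθ₂).
W = (0.0150)(0.175)·(cos60° − cos105°) = (0.002625)·(+0.7588) = 0.001992 J.

W ≈ 0.00199 J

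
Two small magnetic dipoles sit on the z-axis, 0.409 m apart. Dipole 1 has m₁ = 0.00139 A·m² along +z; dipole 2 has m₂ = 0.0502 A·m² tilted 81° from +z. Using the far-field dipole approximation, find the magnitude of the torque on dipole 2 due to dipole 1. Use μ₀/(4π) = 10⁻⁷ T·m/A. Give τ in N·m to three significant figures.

Dipole B is on the axis of dipole A, so B₁ there is axial: B₁ = (μ₀/4π)·2m₁/r³ along +z.
B₁ = 2(10⁻⁷)(0.00139)/(0.409)³ = 4.063×10⁻⁹ T.
τ = m₂ B₁ sinθ.
τ = (0.0502)(4.063×10⁻⁹)·sin81° = 2.015×10⁻¹⁰ N·m.

τ ≈ 2.01×10⁻¹⁰ N·m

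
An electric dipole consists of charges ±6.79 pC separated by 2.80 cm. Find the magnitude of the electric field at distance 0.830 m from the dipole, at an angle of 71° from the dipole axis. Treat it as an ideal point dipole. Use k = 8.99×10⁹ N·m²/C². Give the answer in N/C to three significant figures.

Dipole moment p = qd = (6.79×10⁻¹² C)(0.0280 m) = 1.901×10⁻¹³ C·m.
At angle θ the dipole field magnitude is E = (kp/r³)·√(1 + 3cos²θ).
kp/r³ = (8.99×10⁹)(1.901×10⁻¹³) / (0.830)³ = 0.002989 N/C.
√(1 + 3cos²71°) = √(1 + 3·0.1060) = √1.3180 ≈ 1.1480.
E ≈ 0.002989 × 1.148 = 0.003431 N/C.

E ≈ 0.00343 N/C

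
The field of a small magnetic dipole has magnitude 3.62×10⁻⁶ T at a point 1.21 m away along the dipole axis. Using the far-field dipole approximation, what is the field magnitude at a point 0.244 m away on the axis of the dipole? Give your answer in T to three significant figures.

Dipole fields scale as 1/r³ in the far field; the geometry is the same at both points.
B₂ = B₁ · (r₁/r₂)³ = 3.62×10⁻⁶ · (1.21/0.244)³.
(r₁/r₂)³ = (4.959)³ = 122.
B₂ ≈ 4.415×10⁻⁴ T.

B ≈ 4.41×10⁻⁴ T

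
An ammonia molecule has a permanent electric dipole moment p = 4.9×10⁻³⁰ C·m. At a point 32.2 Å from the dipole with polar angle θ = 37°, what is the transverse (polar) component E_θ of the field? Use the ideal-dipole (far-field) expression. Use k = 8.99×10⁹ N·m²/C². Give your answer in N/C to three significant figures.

E_θ ≈ 7.94×10⁵ N/C

For a dipole, E_θ = (kp sinθ)/r³.
kp/r³ = (8.99×10⁹)(4.90×10⁻³⁰)/(3.22×10⁻⁹)³ = 1.319×10⁶ N/C.
E_θ = 1.319×10⁶·sin37° = 7.941×10⁵ N/C.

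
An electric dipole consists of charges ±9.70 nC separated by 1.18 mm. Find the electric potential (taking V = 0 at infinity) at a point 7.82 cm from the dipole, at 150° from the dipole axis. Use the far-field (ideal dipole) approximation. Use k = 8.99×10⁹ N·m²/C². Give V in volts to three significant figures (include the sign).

Dipole moment p = qd = (9.70×10⁻⁹ C)(0.00118 m) = 1.145×10⁻¹¹ C·m.
The dipole potential is V = kp cosθ / r².
V = (8.99×10⁹)(1.145×10⁻¹¹)·cos150° / (0.0782)² = -14.58 V.

V ≈ -14.6 V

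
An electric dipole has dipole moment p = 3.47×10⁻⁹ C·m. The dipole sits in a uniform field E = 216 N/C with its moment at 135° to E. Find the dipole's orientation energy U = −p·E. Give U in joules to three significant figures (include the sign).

U ≈ 5.30×10⁻⁷ J

U = −p·E = −pE cosθ.
U = −(3.47×10⁻⁹)(216)·cos135° = 5.300×10⁻⁷ J.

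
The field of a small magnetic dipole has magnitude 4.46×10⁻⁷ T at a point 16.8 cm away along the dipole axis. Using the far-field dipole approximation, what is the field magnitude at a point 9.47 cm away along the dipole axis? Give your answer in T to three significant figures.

Dipole fields scale as 1/r³ in the far field; the geometry is the same at both points.
B₂ = B₁ · (r₁/r₂)³ = 4.46×10⁻⁷ · (16.8/9.47)³.
(r₁/r₂)³ = (1.774)³ = 5.583.
B₂ ≈ 2.490×10⁻⁶ T.

B ≈ 2.49×10⁻⁶ T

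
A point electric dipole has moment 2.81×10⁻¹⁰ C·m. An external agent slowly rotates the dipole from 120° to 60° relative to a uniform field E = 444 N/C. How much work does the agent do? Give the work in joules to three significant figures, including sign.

W ≈ -1.25×10⁻⁷ J

W_ext = ΔU = U(θ₂) − U(θ₁) = −pE cosθ₂ − (−pE cosθ₁) = pE(cosθ₁ − cosθ₂).
W = (2.81×10⁻¹⁰)(444)·(cos120° − cos60°) = (1.248×10⁻⁷)·(-1.0000) = -1.248×10⁻⁷ J.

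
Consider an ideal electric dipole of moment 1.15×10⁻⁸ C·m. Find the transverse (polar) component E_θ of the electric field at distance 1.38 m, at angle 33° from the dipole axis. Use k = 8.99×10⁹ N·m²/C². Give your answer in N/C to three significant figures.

For a dipole, E_θ = (kp sinθ)/r³.
kp/r³ = (8.99×10⁹)(1.15×10⁻⁸)/(1.38)³ = 39.34 N/C.
E_θ = 39.34·sin33° = 21.43 N/C.

E_θ ≈ 21.4 N/C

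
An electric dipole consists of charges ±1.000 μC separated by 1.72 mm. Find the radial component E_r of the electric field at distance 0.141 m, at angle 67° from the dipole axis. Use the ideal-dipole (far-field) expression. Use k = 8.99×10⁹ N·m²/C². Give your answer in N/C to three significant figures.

E_r ≈ 4310 N/C

Dipole moment p = qd = (1.00×10⁻⁶ C)(0.00172 m) = 1.72×10⁻⁹ C·m.
For a dipole, E_r = (2kp cosθ)/r³.
kp/r³ = (8.99×10⁹)(1.72×10⁻⁹)/(0.141)³ = 5516 N/C.
E_r = 2·5516·cos67° = 4311 N/C.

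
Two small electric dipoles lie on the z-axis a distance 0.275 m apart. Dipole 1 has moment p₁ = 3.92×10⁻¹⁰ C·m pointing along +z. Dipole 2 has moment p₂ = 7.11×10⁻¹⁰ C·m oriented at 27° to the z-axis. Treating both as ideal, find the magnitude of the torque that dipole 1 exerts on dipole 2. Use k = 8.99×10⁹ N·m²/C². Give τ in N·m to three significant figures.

τ ≈ 1.09×10⁻⁷ N·m

The second dipole sits on the axis of the first, so the field there is axial: E₁ = 2kp₁/r³ along +z.
E₁ = 2(8.99×10⁹)(3.92×10⁻¹⁰)/(0.275)³ = 338.9 N/C.
Torque on the second dipole: τ = p₂ E₁ sinθ.
τ = (7.11×10⁻¹⁰)(338.9)·sin27° = 1.094×10⁻⁷ N·m.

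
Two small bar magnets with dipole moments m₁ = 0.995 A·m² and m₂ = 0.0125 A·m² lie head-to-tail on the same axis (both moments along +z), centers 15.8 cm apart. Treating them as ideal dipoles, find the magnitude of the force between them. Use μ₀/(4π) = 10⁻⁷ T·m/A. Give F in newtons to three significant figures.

F ≈ 1.20×10⁻⁵ N

On-axis B of dipole 1: B = (μ₀/4π)·2m₁/r³. Force on dipole 2: F = m₂·dB/dr.
dB/dr = −(μ₀/4π)·6m₁/r⁴, so |F| = (μ₀/4π)·6m₁m₂/r⁴.
F = 6(10⁻⁷)(0.995)(0.0125)/(0.158)⁴ = 1.197×10⁻⁵ N.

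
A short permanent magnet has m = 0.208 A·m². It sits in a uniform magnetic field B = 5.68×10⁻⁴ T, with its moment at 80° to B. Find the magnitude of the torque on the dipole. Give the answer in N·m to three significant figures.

τ ≈ 1.16×10⁻⁴ N·m

Torque on a magnetic dipole: τ = mB sinθ.
τ = (0.208)(5.68×10⁻⁴)·sin80° = 1.163×10⁻⁴ N·m.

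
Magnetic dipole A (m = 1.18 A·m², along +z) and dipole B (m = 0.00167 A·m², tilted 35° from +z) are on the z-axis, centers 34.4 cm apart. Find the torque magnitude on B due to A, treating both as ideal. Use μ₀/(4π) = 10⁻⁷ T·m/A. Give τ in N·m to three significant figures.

τ ≈ 5.55×10⁻⁹ N·m

Dipole B is on the axis of dipole A, so B₁ there is axial: B₁ = (μ₀/4π)·2m₁/r³ along +z.
B₁ = 2(10⁻⁷)(1.18)/(0.344)³ = 5.797×10⁻⁶ T.
τ = m₂ B₁ sinθ.
τ = (0.00167)(5.797×10⁻⁶)·sin35° = 5.553×10⁻⁹ N·m.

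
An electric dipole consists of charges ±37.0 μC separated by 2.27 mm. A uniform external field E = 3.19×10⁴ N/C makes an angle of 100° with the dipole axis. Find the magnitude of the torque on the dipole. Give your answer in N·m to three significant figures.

τ ≈ 0.00264 N·m

Dipole moment p = qd = (3.70×10⁻⁵ C)(0.00227 m) = 8.399×10⁻⁸ C·m.
Torque on an electric dipole: τ = pE sinθ.
τ = (8.399×10⁻⁸)(3.19×10⁴)·sin100° = 0.002639 N·m.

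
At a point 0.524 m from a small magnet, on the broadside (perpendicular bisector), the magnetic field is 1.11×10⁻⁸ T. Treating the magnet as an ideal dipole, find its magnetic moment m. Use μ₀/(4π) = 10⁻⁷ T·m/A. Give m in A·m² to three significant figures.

m ≈ 0.0160 A·m²

In the equatorial plane B = (μ₀/4π)·m/r³, so m = Br³·4π/(μ₀).
m = (1.11×10⁻⁸)·(0.524)³ / (10⁻⁷) = 0.01597 A·m².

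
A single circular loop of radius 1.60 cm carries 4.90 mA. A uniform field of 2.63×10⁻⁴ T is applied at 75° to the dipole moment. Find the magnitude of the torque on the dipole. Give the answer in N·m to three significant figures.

Magnetic moment m = IA = Iπa² = (0.00490)·π·(0.0160)² = 3.941×10⁻⁶ A·m².
Torque on a magnetic dipole: τ = mB sinθ.
τ = (3.941×10⁻⁶)(2.63×10⁻⁴)·sin75° = 1.001×10⁻⁹ N·m.

τ ≈ 1.00×10⁻⁹ N·m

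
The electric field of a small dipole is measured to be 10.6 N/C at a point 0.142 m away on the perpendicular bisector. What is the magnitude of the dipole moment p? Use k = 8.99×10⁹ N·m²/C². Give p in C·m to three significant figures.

In the equatorial plane E = kp/r³, so p = Er³/(k).
p = (10.6)·(0.142)³ / (8.99×10⁹) = 3.376×10⁻¹² C·m.

p ≈ 3.38×10⁻¹² C·m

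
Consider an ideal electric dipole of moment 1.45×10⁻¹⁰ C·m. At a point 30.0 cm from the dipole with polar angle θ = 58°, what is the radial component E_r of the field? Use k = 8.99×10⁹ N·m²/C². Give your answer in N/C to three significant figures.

E_r ≈ 51.2 N/C

For a dipole, E_r = (2kp cosθ)/r³.
kp/r³ = (8.99×10⁹)(1.45×10⁻¹⁰)/(0.300)³ = 48.28 N/C.
E_r = 2·48.28·cos58° = 51.17 N/C.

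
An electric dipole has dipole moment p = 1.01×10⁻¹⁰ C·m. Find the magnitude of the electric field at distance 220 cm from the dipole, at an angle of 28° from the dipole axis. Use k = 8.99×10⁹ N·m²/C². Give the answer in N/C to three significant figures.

E ≈ 0.156 N/C

At angle θ the dipole field magnitude is E = (kp/r³)·√(1 + 3cos²θ).
kp/r³ = (8.99×10⁹)(1.01×10⁻¹⁰) / (2.20)³ = 0.08527 N/C.
√(1 + 3cos²28°) = √(1 + 3·0.7796) = √3.3388 ≈ 1.8272.
E ≈ 0.08527 × 1.827 = 0.1558 N/C.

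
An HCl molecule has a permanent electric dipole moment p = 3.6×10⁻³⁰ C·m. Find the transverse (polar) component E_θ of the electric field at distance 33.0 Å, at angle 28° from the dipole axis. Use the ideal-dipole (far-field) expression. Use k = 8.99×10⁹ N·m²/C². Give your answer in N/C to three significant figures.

For a dipole, E_θ = (kp sinθ)/r³.
kp/r³ = (8.99×10⁹)(3.60×10⁻³⁰)/(3.30×10⁻⁹)³ = 9.006×10⁵ N/C.
E_θ = 9.006×10⁵·sin28° = 4.228×10⁵ N/C.

E_θ ≈ 4.23×10⁵ N/C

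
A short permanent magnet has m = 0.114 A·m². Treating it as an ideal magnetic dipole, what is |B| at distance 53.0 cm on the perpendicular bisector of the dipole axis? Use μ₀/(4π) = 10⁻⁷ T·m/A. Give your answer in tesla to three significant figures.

In the equatorial plane B = (μ₀/4π)·m/r³ (half the axial value).
B = (10⁻⁷)·(0.114) / (0.530)³ = 7.657×10⁻⁸ T.

B ≈ 7.66×10⁻⁸ T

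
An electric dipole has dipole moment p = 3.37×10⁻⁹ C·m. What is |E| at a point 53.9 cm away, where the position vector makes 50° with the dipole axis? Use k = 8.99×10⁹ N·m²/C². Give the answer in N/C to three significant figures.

E ≈ 290 N/C

At angle θ the dipole field magnitude is E = (kp/r³)·√(1 + 3cos²θ).
kp/r³ = (8.99×10⁹)(3.37×10⁻⁹) / (0.539)³ = 193.5 N/C.
√(1 + 3cos²50°) = √(1 + 3·0.4132) = √2.2395 ≈ 1.4965.
E ≈ 193.5 × 1.497 = 289.5 N/C.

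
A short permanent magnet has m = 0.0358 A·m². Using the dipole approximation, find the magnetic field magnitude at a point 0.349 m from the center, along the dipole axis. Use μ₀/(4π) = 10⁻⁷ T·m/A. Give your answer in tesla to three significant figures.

On axis B = (μ₀/4π)·2m/r³.
B = 2·(10⁻⁷)·(0.0358) / (0.349)³ = 1.684×10⁻⁷ T.

B ≈ 1.68×10⁻⁷ T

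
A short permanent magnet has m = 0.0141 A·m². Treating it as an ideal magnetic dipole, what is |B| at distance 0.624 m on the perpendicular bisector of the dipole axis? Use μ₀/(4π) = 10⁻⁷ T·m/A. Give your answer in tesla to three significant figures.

B ≈ 5.80×10⁻⁹ T

In the equatorial plane B = (μ₀/4π)·m/r³ (half the axial value).
B = (10⁻⁷)·(0.0141) / (0.624)³ = 5.803×10⁻⁹ T.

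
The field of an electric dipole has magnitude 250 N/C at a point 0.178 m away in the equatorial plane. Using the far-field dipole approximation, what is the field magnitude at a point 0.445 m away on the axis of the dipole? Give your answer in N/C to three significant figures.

Dipole fields scale as 1/r³ in the far field.
The axial field is twice the equatorial field at the same r, so the geometry factor is 2/1.
E₂ = E₁ · (2/1) · (r₁/r₂)³ = 250 · 2 · (0.178/0.445)³.
(r₁/r₂)³ = (0.4)³ = 0.064.
E₂ ≈ 32.00 N/C.

E ≈ 32.0 N/C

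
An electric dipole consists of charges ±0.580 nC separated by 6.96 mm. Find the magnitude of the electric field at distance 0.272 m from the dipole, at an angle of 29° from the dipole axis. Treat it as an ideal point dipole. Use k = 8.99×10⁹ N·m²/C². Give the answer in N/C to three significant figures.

E ≈ 3.27 N/C

Dipole moment p = qd = (5.80×10⁻¹⁰ C)(0.00696 m) = 4.037×10⁻¹² C·m.
At angle θ the dipole field magnitude is E = (kp/r³)·√(1 + 3cos²θ).
kp/r³ = (8.99×10⁹)(4.037×10⁻¹²) / (0.272)³ = 1.803 N/C.
√(1 + 3cos²29°) = √(1 + 3·0.7650) = √3.2949 ≈ 1.8152.
E ≈ 1.803 × 1.815 = 3.274 N/C.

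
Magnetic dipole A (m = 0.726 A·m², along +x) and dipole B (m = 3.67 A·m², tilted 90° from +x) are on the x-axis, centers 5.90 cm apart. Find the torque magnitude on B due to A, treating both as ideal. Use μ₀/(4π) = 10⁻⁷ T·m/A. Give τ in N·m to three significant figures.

τ ≈ 0.00259 N·m

Dipole B is on the axis of dipole A, so B₁ there is axial: B₁ = (μ₀/4π)·2m₁/r³ along +x.
B₁ = 2(10⁻⁷)(0.726)/(0.0590)³ = 7.070×10⁻⁴ T.
τ = m₂ B₁ sinθ.
τ = (3.67)(7.070×10⁻⁴)·sin90° = 0.002595 N·m.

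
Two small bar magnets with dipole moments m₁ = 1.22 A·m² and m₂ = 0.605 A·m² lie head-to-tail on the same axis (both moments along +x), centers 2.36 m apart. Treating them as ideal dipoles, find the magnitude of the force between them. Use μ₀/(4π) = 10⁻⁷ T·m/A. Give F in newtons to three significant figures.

F ≈ 1.43×10⁻⁸ N

On-axis B of dipole 1: B = (μ₀/4π)·2m₁/r³. Force on dipole 2: F = m₂·dB/dr.
dB/dr = −(μ₀/4π)·6m₁/r⁴, so |F| = (μ₀/4π)·6m₁m₂/r⁴.
F = 6(10⁻⁷)(1.22)(0.605)/(2.36)⁴ = 1.428×10⁻⁸ N.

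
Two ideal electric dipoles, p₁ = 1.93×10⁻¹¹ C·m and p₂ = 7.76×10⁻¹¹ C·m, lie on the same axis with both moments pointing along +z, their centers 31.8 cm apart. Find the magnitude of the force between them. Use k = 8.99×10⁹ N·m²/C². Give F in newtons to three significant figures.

F ≈ 7.90×10⁻⁹ N

On-axis field of dipole 1 at distance r: E = 2kp₁/r³. Force on dipole 2 is F = p₂·dE/dr (gradient along axis).
dE/dr = −6kp₁/r⁴, so |F| = 6kp₁p₂/r⁴ (attractive for aligned moments).
F = 6(8.99×10⁹)(1.93×10⁻¹¹)(7.76×10⁻¹¹)/(0.318)⁴ = 7.900×10⁻⁹ N.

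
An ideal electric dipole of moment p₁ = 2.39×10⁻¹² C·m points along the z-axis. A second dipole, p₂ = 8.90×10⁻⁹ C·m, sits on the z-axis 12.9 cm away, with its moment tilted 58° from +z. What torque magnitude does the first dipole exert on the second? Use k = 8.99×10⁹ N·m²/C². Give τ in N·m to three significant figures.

The second dipole sits on the axis of the first, so the field there is axial: E₁ = 2kp₁/r³ along +z.
E₁ = 2(8.99×10⁹)(2.39×10⁻¹²)/(0.129)³ = 20.02 N/C.
Torque on the second dipole: τ = p₂ E₁ sinθ.
τ = (8.90×10⁻⁹)(20.02)·sin58° = 1.511×10⁻⁷ N·m.

τ ≈ 1.51×10⁻⁷ N·m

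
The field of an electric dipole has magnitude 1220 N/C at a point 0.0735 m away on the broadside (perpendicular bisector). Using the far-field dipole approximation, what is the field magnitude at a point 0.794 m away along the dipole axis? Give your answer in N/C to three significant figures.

Dipole fields scale as 1/r³ in the far field.
The axial field is twice the equatorial field at the same r, so the geometry factor is 2/1.
E₂ = E₁ · (2/1) · (r₁/r₂)³ = 1220 · 2 · (0.0735/0.794)³.
(r₁/r₂)³ = (0.09257)³ = 0.0007932.
E₂ ≈ 1.935 N/C.

E ≈ 1.94 N/C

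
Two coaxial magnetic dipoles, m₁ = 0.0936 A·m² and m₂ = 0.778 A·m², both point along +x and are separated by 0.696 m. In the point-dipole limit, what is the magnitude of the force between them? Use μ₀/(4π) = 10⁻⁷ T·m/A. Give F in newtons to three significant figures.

F ≈ 1.86×10⁻⁷ N

On-axis B of dipole 1: B = (μ₀/4π)·2m₁/r³. Force on dipole 2: F = m₂·dB/dr.
dB/dr = −(μ₀/4π)·6m₁/r⁴, so |F| = (μ₀/4π)·6m₁m₂/r⁴.
F = 6(10⁻⁷)(0.0936)(0.778)/(0.696)⁴ = 1.862×10⁻⁷ N.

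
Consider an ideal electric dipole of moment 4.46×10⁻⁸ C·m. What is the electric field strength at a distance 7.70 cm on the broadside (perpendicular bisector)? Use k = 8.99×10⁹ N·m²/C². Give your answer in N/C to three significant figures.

E ≈ 8.78×10⁵ N/C

In the equatorial plane E = kp/r³.
E = (8.99×10⁹)(4.46×10⁻⁸) / (0.0770)³ = 8.783×10⁵ N/C.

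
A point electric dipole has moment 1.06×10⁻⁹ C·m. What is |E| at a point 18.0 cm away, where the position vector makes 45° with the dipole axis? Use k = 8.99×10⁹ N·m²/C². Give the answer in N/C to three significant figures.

E ≈ 2580 N/C

At angle θ the dipole field magnitude is E = (kp/r³)·√(1 + 3cos²θ).
kp/r³ = (8.99×10⁹)(1.06×10⁻⁹) / (0.180)³ = 1634 N/C.
√(1 + 3cos²45°) = √(1 + 3·0.5000) = √2.5000 ≈ 1.5811.
E ≈ 1634 × 1.581 = 2584 N/C.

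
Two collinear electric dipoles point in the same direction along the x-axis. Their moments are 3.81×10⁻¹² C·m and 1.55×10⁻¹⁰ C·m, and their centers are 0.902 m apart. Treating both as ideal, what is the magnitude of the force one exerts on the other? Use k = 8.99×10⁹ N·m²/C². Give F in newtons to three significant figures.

On-axis field of dipole 1 at distance r: E = 2kp₁/r³. Force on dipole 2 is F = p₂·dE/dr (gradient along axis).
dE/dr = −6kp₁/r⁴, so |F| = 6kp₁p₂/r⁴ (attractive for aligned moments).
F = 6(8.99×10⁹)(3.81×10⁻¹²)(1.55×10⁻¹⁰)/(0.902)⁴ = 4.812×10⁻¹¹ N.

F ≈ 4.81×10⁻¹¹ N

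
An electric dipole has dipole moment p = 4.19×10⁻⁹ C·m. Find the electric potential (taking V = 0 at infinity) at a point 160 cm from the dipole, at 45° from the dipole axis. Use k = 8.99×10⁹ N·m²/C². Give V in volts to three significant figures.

The dipole potential is V = kp cosθ / r².
V = (8.99×10⁹)(4.19×10⁻⁹)·cos45° / (1.60)² = 10.40 V.

V ≈ 10.4 V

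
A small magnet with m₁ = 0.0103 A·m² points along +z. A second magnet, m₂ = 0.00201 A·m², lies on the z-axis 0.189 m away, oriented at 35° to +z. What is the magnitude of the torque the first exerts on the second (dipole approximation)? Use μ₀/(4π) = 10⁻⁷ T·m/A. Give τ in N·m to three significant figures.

Dipole B is on the axis of dipole A, so B₁ there is axial: B₁ = (μ₀/4π)·2m₁/r³ along +z.
B₁ = 2(10⁻⁷)(0.0103)/(0.189)³ = 3.051×10⁻⁷ T.
τ = m₂ B₁ sinθ.
τ = (0.00201)(3.051×10⁻⁷)·sin35° = 3.518×10⁻¹⁰ N·m.

τ ≈ 3.52×10⁻¹⁰ N·m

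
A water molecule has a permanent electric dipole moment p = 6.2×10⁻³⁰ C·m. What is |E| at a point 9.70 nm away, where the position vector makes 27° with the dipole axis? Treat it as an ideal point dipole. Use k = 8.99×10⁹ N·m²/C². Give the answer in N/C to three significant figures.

At angle θ the dipole field magnitude is E = (kp/r³)·√(1 + 3cos²θ).
kp/r³ = (8.99×10⁹)(6.20×10⁻³⁰) / (9.70×10⁻⁹)³ = 6.107×10⁴ N/C.
√(1 + 3cos²27°) = √(1 + 3·0.7939) = √3.3817 ≈ 1.8389.
E ≈ 6.107×10⁴ × 1.839 = 1.123×10⁵ N/C.

E ≈ 1.12×10⁵ N/C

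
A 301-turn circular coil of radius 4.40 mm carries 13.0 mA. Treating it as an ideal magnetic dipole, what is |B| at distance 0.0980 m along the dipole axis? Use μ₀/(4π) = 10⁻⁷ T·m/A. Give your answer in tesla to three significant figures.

m = NIA = NIπa² = 301·(0.0130)·π·(0.00440)² = 2.38×10⁻⁴ A·m².
On axis B = (μ₀/4π)·2m/r³.
B = 2·(10⁻⁷)·(2.38×10⁻⁴) / (0.0980)³ = 5.057×10⁻⁸ T.

B ≈ 5.06×10⁻⁸ T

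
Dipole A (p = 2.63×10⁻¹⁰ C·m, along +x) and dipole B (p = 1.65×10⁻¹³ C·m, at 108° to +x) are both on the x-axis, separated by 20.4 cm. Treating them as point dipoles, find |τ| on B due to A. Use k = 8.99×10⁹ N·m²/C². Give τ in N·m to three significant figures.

The second dipole sits on the axis of the first, so the field there is axial: E₁ = 2kp₁/r³ along +x.
E₁ = 2(8.99×10⁹)(2.63×10⁻¹⁰)/(0.204)³ = 557.0 N/C.
Torque on the second dipole: τ = p₂ E₁ sinθ.
τ = (1.65×10⁻¹³)(557.0)·sin108° = 8.741×10⁻¹¹ N·m.

τ ≈ 8.74×10⁻¹¹ N·m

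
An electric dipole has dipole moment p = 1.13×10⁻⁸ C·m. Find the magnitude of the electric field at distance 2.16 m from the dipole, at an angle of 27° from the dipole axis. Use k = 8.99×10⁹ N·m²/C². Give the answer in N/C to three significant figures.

E ≈ 18.5 N/C

At angle θ the dipole field magnitude is E = (kp/r³)·√(1 + 3cos²θ).
kp/r³ = (8.99×10⁹)(1.13×10⁻⁸) / (2.16)³ = 10.08 N/C.
√(1 + 3cos²27°) = √(1 + 3·0.7939) = √3.3817 ≈ 1.8389.
E ≈ 10.08 × 1.839 = 18.54 N/C.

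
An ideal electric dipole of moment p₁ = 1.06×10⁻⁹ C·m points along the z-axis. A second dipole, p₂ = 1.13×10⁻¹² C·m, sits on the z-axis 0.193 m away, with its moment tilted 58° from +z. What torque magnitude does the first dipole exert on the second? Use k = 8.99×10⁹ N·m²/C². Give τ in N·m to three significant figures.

The second dipole sits on the axis of the first, so the field there is axial: E₁ = 2kp₁/r³ along +z.
E₁ = 2(8.99×10⁹)(1.06×10⁻⁹)/(0.193)³ = 2651 N/C.
Torque on the second dipole: τ = p₂ E₁ sinθ.
τ = (1.13×10⁻¹²)(2651)·sin58° = 2.541×10⁻⁹ N·m.

τ ≈ 2.54×10⁻⁹ N·m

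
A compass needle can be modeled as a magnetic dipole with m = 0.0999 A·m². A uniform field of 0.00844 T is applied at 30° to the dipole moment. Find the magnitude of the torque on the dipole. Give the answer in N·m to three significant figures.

Torque on a magnetic dipole: τ = mB sinθ.
τ = (0.0999)(0.00844)·sin30° = 4.216×10⁻⁴ N·m.

τ ≈ 4.22×10⁻⁴ N·m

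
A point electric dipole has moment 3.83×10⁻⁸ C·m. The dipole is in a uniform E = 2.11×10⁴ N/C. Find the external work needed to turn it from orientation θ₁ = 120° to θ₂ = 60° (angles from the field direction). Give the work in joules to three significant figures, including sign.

W_ext = ΔU = U(θ₂) − U(θ₁) = −pE cosθ₂ − (−pE cosθ₁) = pE(cosθ₁ − cosθ₂).
W = (3.83×10⁻⁸)(2.11×10⁴)·(cos120° − cos60°) = (8.081×10⁻⁴)·(-1.0000) = -8.081×10⁻⁴ J.

W ≈ -8.08×10⁻⁴ J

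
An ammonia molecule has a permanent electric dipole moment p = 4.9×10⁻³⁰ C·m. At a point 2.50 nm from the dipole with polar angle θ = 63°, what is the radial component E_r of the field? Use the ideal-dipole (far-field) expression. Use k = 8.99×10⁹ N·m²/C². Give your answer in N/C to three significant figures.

E_r ≈ 2.56×10⁶ N/C

For a dipole, E_r = (2kp cosθ)/r³.
kp/r³ = (8.99×10⁹)(4.90×10⁻³⁰)/(2.50×10⁻⁹)³ = 2.819×10⁶ N/C.
E_r = 2·2.819×10⁶·cos63° = 2.560×10⁶ N/C.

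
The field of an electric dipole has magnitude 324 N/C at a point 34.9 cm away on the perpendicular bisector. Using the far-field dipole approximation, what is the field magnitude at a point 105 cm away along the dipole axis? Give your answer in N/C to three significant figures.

E ≈ 23.8 N/C

Dipole fields scale as 1/r³ in the far field.
The axial field is twice the equatorial field at the same r, so the geometry factor is 2/1.
E₂ = E₁ · (2/1) · (r₁/r₂)³ = 324 · 2 · (34.9/105)³.
(r₁/r₂)³ = (0.3324)³ = 0.03672.
E₂ ≈ 23.79 N/C.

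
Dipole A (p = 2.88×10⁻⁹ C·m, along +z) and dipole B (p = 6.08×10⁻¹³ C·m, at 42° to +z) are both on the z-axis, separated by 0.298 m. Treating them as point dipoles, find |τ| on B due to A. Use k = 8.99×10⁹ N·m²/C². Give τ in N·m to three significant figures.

τ ≈ 7.96×10⁻¹⁰ N·m

The second dipole sits on the axis of the first, so the field there is axial: E₁ = 2kp₁/r³ along +z.
E₁ = 2(8.99×10⁹)(2.88×10⁻⁹)/(0.298)³ = 1957 N/C.
Torque on the second dipole: τ = p₂ E₁ sinθ.
τ = (6.08×10⁻¹³)(1957)·sin42° = 7.961×10⁻¹⁰ N·m.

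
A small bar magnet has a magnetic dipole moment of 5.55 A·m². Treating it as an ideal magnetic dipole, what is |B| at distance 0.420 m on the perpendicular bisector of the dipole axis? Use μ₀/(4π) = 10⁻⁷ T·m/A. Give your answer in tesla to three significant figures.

B ≈ 7.49×10⁻⁶ T

In the equatorial plane B = (μ₀/4π)·m/r³ (half the axial value).
B = (10⁻⁷)·(5.55) / (0.420)³ = 7.491×10⁻⁶ T.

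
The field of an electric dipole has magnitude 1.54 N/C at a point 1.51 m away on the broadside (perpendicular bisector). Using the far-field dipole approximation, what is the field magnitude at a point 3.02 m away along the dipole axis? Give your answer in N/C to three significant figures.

E ≈ 0.385 N/C

Dipole fields scale as 1/r³ in the far field.
The axial field is twice the equatorial field at the same r, so the geometry factor is 2/1.
E₂ = E₁ · (2/1) · (r₁/r₂)³ = 1.54 · 2 · (1.51/3.02)³.
(r₁/r₂)³ = (0.5)³ = 0.125.
E₂ ≈ 0.3850 N/C.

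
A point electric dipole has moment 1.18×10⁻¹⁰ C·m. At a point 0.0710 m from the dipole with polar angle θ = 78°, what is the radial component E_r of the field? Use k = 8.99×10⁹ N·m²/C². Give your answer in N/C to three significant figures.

E_r ≈ 1230 N/C

For a dipole, E_r = (2kp cosθ)/r³.
kp/r³ = (8.99×10⁹)(1.18×10⁻¹⁰)/(0.0710)³ = 2964 N/C.
E_r = 2·2964·cos78° = 1232 N/C.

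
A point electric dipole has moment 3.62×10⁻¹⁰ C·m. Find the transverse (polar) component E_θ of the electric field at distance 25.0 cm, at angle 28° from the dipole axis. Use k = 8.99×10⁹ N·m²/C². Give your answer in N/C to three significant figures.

For a dipole, E_θ = (kp sinθ)/r³.
kp/r³ = (8.99×10⁹)(3.62×10⁻¹⁰)/(0.250)³ = 208.3 N/C.
E_θ = 208.3·sin28° = 97.78 N/C.

E_θ ≈ 97.8 N/C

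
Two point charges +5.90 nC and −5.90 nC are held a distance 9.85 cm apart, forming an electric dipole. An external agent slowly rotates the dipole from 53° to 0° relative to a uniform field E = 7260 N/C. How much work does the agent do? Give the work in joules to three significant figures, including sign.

Dipole moment p = qd = (5.90×10⁻⁹ C)(0.0985 m) = 5.812×10⁻¹⁰ C·m.
W_ext = ΔU = U(θ₂) − U(θ₁) = −pE cosθ₂ − (−pE cosθ₁) = pE(cosθ₁ − cosθ₂).
W = (5.812×10⁻¹⁰)(7260)·(cos53° − cos0°) = (4.220×10⁻⁶)·(-0.3982) = -1.680×10⁻⁶ J.

W ≈ -1.68×10⁻⁶ J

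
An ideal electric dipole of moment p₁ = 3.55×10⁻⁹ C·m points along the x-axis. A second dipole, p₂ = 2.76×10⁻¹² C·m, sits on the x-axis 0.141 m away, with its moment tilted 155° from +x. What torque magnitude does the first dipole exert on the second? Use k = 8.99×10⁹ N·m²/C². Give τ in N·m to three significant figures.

The second dipole sits on the axis of the first, so the field there is axial: E₁ = 2kp₁/r³ along +x.
E₁ = 2(8.99×10⁹)(3.55×10⁻⁹)/(0.141)³ = 2.277×10⁴ N/C.
Torque on the second dipole: τ = p₂ E₁ sinθ.
τ = (2.76×10⁻¹²)(2.277×10⁴)·sin155° = 2.656×10⁻⁸ N·m.

τ ≈ 2.66×10⁻⁸ N·m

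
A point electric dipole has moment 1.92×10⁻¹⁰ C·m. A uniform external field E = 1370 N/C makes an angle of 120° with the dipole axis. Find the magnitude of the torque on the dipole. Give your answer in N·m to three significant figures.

τ ≈ 2.28×10⁻⁷ N·m

Torque on an electric dipole: τ = pE sinθ.
τ = (1.92×10⁻¹⁰)(1370)·sin120° = 2.278×10⁻⁷ N·m.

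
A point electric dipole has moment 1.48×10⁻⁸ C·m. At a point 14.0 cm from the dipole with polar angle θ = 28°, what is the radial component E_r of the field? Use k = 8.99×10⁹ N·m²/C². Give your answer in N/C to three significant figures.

E_r ≈ 8.56×10⁴ N/C

For a dipole, E_r = (2kp cosθ)/r³.
kp/r³ = (8.99×10⁹)(1.48×10⁻⁸)/(0.140)³ = 4.849×10⁴ N/C.
E_r = 2·4.849×10⁴·cos28° = 8.563×10⁴ N/C.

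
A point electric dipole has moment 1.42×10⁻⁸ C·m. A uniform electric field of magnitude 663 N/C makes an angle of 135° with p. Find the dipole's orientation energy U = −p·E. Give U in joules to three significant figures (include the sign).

U ≈ 6.66×10⁻⁶ J

U = −p·E = −pE cosθ.
U = −(1.42×10⁻⁸)(663)·cos135° = 6.657×10⁻⁶ J.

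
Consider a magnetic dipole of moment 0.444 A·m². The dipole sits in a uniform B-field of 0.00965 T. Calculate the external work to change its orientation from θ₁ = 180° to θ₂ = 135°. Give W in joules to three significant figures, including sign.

W_ext = ΔU = −mB cosθ₂ + mB cosθ₁ = mB(cosθ₁ − cosθ₂).
W = (0.444)(0.00965)·(cos180° − cos135°) = (0.004285)·(-0.2929) = -0.001255 J.

W ≈ -0.00125 J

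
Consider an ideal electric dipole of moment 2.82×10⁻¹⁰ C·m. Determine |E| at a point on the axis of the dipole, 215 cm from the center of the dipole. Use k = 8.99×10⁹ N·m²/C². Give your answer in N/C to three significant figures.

On the dipole axis E = 2kp/r³.
E = 2·(8.99×10⁹)(2.82×10⁻¹⁰) / (2.15)³ = 0.5102 N/C.

E ≈ 0.510 N/C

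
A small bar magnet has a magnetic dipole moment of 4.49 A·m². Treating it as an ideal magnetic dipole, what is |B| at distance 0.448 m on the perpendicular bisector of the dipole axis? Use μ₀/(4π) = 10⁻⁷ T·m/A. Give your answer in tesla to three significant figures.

B ≈ 4.99×10⁻⁶ T

In the equatorial plane B = (μ₀/4π)·m/r³ (half the axial value).
B = (10⁻⁷)·(4.49) / (0.448)³ = 4.994×10⁻⁶ T.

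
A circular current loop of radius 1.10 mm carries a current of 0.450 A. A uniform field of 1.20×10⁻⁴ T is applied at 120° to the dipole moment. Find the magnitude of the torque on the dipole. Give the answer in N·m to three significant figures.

τ ≈ 1.78×10⁻¹⁰ N·m

Magnetic moment m = IA = Iπa² = (0.450)·π·(0.00110)² = 1.711×10⁻⁶ A·m².
Torque on a magnetic dipole: τ = mB sinθ.
τ = (1.711×10⁻⁶)(1.20×10⁻⁴)·sin120° = 1.778×10⁻¹⁰ N·m.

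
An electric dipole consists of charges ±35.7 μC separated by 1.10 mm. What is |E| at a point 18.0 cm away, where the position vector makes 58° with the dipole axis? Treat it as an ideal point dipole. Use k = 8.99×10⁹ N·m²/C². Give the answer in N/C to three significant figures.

E ≈ 8.22×10⁴ N/C

Dipole moment p = qd = (3.57×10⁻⁵ C)(0.00110 m) = 3.927×10⁻⁸ C·m.
At angle θ the dipole field magnitude is E = (kp/r³)·√(1 + 3cos²θ).
kp/r³ = (8.99×10⁹)(3.927×10⁻⁸) / (0.180)³ = 6.053×10⁴ N/C.
√(1 + 3cos²58°) = √(1 + 3·0.2808) = √1.8424 ≈ 1.3574.
E ≈ 6.053×10⁴ × 1.357 = 8.217×10⁴ N/C.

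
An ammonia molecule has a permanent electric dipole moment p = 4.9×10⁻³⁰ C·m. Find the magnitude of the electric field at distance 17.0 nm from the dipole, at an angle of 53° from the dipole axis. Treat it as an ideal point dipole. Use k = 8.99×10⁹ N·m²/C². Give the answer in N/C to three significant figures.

At angle θ the dipole field magnitude is E = (kp/r³)·√(1 + 3cos²θ).
kp/r³ = (8.99×10⁹)(4.90×10⁻³⁰) / (1.70×10⁻⁸)³ = 8966 N/C.
√(1 + 3cos²53°) = √(1 + 3·0.3622) = √2.0865 ≈ 1.4445.
E ≈ 8966 × 1.444 = 1.295×10⁴ N/C.

E ≈ 1.30×10⁴ N/C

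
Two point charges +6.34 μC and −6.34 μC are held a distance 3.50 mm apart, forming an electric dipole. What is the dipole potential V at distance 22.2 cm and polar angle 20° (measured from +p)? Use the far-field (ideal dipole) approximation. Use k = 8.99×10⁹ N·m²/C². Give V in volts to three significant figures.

V ≈ 3800 V

Dipole moment p = qd = (6.34×10⁻⁶ C)(0.00350 m) = 2.219×10⁻⁸ C·m.
The dipole potential is V = kp cosθ / r².
V = (8.99×10⁹)(2.219×10⁻⁸)·cos20° / (0.222)² = 3804 V.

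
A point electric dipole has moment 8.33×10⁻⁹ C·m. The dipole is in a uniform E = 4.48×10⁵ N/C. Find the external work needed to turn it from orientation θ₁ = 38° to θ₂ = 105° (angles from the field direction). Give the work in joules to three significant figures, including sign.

W_ext = ΔU = U(θ₂) − U(θ₁) = −pE cosθ₂ − (−pE cosθ₁) = pE(cosθ₁ − cosθ₂).
W = (8.33×10⁻⁹)(4.48×10⁵)·(cos38° − cos105°) = (0.003732)·(+1.0468) = 0.003907 J.

W ≈ 0.00391 J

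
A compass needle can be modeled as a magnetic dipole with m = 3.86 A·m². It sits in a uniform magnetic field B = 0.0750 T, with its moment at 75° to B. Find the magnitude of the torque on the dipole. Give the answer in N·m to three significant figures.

τ ≈ 0.280 N·m

Torque on a magnetic dipole: τ = mB sinθ.
τ = (3.86)(0.0750)·sin75° = 0.2796 N·m.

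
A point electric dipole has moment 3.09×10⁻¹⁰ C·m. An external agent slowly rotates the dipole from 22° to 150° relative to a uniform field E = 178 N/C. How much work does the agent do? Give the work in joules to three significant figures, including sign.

W ≈ 9.86×10⁻⁸ J

W_ext = ΔU = U(θ₂) − U(θ₁) = −pE cosθ₂ − (−pE cosθ₁) = pE(cosθ₁ − cosθ₂).
W = (3.09×10⁻¹⁰)(178)·(cos22° − cos150°) = (5.500×10⁻⁸)·(+1.7932) = 9.863×10⁻⁸ J.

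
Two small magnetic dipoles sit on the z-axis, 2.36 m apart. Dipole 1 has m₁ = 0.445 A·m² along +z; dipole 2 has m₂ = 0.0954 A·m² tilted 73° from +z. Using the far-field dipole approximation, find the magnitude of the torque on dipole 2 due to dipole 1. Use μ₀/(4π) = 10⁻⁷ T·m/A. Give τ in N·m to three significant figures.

Dipole B is on the axis of dipole A, so B₁ there is axial: B₁ = (μ₀/4π)·2m₁/r³ along +z.
B₁ = 2(10⁻⁷)(0.445)/(2.36)³ = 6.771×10⁻⁹ T.
τ = m₂ B₁ sinθ.
τ = (0.0954)(6.771×10⁻⁹)·sin73° = 6.177×10⁻¹⁰ N·m.

τ ≈ 6.18×10⁻¹⁰ N·m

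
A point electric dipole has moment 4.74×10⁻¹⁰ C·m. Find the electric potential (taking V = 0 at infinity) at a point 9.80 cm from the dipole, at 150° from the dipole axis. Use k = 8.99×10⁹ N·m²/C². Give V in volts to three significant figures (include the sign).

V ≈ -384 V

The dipole potential is V = kp cosθ / r².
V = (8.99×10⁹)(4.74×10⁻¹⁰)·cos150° / (0.0980)² = -384.3 V.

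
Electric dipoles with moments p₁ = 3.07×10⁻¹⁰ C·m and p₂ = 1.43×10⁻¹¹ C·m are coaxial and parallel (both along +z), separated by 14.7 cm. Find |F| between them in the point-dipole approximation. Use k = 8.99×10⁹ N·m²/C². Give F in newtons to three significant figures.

F ≈ 5.07×10⁻⁷ N

On-axis field of dipole 1 at distance r: E = 2kp₁/r³. Force on dipole 2 is F = p₂·dE/dr (gradient along axis).
dE/dr = −6kp₁/r⁴, so |F| = 6kp₁p₂/r⁴ (attractive for aligned moments).
F = 6(8.99×10⁹)(3.07×10⁻¹⁰)(1.43×10⁻¹¹)/(0.147)⁴ = 5.071×10⁻⁷ N.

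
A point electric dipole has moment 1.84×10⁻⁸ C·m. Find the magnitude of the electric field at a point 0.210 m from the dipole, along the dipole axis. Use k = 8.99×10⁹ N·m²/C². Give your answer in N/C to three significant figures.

E ≈ 3.57×10⁴ N/C

On the dipole axis E = 2kp/r³.
E = 2·(8.99×10⁹)(1.84×10⁻⁸) / (0.210)³ = 3.572×10⁴ N/C.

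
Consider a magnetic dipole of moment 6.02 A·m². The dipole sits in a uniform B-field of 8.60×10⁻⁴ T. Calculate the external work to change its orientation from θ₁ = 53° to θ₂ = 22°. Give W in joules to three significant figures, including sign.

W ≈ -0.00168 J

W_ext = ΔU = −mB cosθ₂ + mB cosθ₁ = mB(cosθ₁ − cosθ₂).
W = (6.02)(8.60×10⁻⁴)·(cos53° − cos22°) = (0.005177)·(-0.3254) = -0.001684 J.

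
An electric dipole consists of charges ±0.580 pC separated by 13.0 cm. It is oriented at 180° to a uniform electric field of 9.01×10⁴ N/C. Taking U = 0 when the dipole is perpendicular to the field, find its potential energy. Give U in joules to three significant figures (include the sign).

U ≈ 6.79×10⁻⁹ J

Dipole moment p = qd = (5.80×10⁻¹³ C)(0.130 m) = 7.54×10⁻¹⁴ C·m.
U = −p·E = −pE cosθ.
U = −(7.54×10⁻¹⁴)(9.01×10⁴)·cos180° = 6.794×10⁻⁹ J.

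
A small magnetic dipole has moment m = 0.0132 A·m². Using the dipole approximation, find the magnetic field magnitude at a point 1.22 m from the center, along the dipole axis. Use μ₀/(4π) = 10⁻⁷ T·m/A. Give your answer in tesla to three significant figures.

On axis B = (μ₀/4π)·2m/r³.
B = 2·(10⁻⁷)·(0.0132) / (1.22)³ = 1.454×10⁻⁹ T.

B ≈ 1.45×10⁻⁹ T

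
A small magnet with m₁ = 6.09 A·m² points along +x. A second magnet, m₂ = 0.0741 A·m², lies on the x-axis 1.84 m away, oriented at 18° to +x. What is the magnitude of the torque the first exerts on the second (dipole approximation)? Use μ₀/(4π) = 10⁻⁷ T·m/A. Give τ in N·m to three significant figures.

τ ≈ 4.48×10⁻⁹ N·m

Dipole B is on the axis of dipole A, so B₁ there is axial: B₁ = (μ₀/4π)·2m₁/r³ along +x.
B₁ = 2(10⁻⁷)(6.09)/(1.84)³ = 1.955×10⁻⁷ T.
τ = m₂ B₁ sinθ.
τ = (0.0741)(1.955×10⁻⁷)·sin18° = 4.477×10⁻⁹ N·m.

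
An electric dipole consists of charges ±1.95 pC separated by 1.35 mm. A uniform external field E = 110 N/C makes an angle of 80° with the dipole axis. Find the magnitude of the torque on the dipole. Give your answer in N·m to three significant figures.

Dipole moment p = qd = (1.95×10⁻¹² C)(0.00135 m) = 2.633×10⁻¹⁵ C·m.
Torque on an electric dipole: τ = pE sinθ.
τ = (2.633×10⁻¹⁵)(110)·sin80° = 2.852×10⁻¹³ N·m.

τ ≈ 2.85×10⁻¹³ N·m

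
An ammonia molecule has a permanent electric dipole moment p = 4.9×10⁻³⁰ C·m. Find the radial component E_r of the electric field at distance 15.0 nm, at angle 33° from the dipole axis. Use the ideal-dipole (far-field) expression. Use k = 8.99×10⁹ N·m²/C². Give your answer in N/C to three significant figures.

For a dipole, E_r = (2kp cosθ)/r³.
kp/r³ = (8.99×10⁹)(4.90×10⁻³⁰)/(1.50×10⁻⁸)³ = 1.305×10⁴ N/C.
E_r = 2·1.305×10⁴·cos33° = 2.189×10⁴ N/C.

E_r ≈ 2.19×10⁴ N/C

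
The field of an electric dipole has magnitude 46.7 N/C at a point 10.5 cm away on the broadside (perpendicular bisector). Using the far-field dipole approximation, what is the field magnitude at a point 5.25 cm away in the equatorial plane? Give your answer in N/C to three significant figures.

Dipole fields scale as 1/r³ in the far field; the geometry is the same at both points.
E₂ = E₁ · (r₁/r₂)³ = 46.7 · (10.5/5.25)³.
(r₁/r₂)³ = (2)³ = 8.
E₂ ≈ 373.6 N/C.

E ≈ 374 N/C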